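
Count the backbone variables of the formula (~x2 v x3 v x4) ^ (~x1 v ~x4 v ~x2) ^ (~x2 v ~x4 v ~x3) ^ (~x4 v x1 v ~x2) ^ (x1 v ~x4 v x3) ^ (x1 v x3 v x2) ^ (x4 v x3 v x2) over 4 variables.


Find all satisfying assignments: 7 model(s).
Check which variables have the same value in every model.
No variable is fixed across all models.
Backbone size = 0.

0


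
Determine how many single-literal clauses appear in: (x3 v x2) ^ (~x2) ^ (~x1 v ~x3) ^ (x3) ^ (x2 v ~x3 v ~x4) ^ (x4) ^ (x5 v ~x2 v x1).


A unit clause contains exactly one literal.
Unit clauses found: (~x2), (x3), (x4).
Count = 3.

3


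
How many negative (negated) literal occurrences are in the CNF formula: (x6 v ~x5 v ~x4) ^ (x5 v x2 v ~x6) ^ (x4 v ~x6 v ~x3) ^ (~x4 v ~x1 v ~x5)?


Scan each clause for negated literals.
Clause 1: 2 negative; Clause 2: 1 negative; Clause 3: 2 negative; Clause 4: 3 negative.
Total negative literal occurrences = 8.

8


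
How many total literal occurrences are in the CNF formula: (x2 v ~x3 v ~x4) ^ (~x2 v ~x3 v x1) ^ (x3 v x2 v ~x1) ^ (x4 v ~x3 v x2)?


Clause lengths: 3, 3, 3, 3.
Sum = 3 + 3 + 3 + 3 = 12.

12


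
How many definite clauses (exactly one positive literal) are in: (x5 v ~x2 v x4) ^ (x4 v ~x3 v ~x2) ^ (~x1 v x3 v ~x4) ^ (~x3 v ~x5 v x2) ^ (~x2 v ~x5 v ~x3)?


A definite clause has exactly one positive literal.
Clause 1: 2 positive -> not definite
Clause 2: 1 positive -> definite
Clause 3: 1 positive -> definite
Clause 4: 1 positive -> definite
Clause 5: 0 positive -> not definite
Definite clause count = 3.

3


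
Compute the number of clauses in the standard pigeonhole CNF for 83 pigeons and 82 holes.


The PHP encoding has two parts:
1) At-least-one-hole clauses: 83 (one per pigeon, each with 82 literals).
2) At-most-one-pigeon-per-hole clauses: 82 holes * C(83,2) = 82 * 3403 = 279046.
Total clauses = 83 + 279046 = 279129.

279129


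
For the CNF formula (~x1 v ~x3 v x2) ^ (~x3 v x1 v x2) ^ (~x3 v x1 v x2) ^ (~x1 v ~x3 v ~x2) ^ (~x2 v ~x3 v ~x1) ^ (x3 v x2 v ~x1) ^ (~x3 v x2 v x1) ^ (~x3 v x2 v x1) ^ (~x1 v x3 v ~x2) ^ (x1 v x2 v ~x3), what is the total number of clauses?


Each group enclosed in parentheses joined by ^ is one clause.
Counting the conjuncts: 10 clauses.

10


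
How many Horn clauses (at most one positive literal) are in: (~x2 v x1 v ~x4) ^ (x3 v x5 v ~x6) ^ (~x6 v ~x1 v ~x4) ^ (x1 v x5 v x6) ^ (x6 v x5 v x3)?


A Horn clause has at most one positive literal.
Clause 1: 1 positive lit(s) -> Horn
Clause 2: 2 positive lit(s) -> not Horn
Clause 3: 0 positive lit(s) -> Horn
Clause 4: 3 positive lit(s) -> not Horn
Clause 5: 3 positive lit(s) -> not Horn
Total Horn clauses = 2.

2


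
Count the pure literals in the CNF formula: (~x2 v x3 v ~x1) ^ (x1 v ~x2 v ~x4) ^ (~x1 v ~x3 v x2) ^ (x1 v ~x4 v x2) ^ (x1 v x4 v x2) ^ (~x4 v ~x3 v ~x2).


A pure literal appears in only one polarity across all clauses.
No pure literals found.
Count = 0.

0


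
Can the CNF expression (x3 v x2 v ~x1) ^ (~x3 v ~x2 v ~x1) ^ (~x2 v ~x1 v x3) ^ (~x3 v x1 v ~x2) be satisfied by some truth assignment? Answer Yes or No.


Check all 8 possible truth assignments.
Number of satisfying assignments found: 4.
The formula is satisfiable.

Yes


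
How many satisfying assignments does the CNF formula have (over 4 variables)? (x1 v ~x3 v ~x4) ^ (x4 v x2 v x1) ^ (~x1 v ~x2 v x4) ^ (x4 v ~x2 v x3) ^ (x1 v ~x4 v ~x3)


Enumerate all 16 truth assignments over 4 variables.
Test each against every clause.
Satisfying assignments found: 9.

9


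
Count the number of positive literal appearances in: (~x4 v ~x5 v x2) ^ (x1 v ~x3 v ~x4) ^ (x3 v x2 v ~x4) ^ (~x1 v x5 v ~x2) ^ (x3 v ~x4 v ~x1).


Scan each clause for unnegated literals.
Clause 1: 1 positive; Clause 2: 1 positive; Clause 3: 2 positive; Clause 4: 1 positive; Clause 5: 1 positive.
Total positive literal occurrences = 6.

6


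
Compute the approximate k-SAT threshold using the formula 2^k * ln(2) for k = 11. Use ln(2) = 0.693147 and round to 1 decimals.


Using the asymptotic formula: threshold ~ 2^k * ln(2).
2^11 = 2048.
2048 * 0.693147 = 1419.6.

1419.6


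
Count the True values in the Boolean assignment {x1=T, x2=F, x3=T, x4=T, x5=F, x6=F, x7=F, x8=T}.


The weight is the number of variables assigned True.
True variables: x1, x3, x4, x8.
Weight = 4.

4


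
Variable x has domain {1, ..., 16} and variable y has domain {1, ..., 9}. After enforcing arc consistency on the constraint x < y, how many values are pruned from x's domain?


For the constraint x < y, x needs a supporting value in y's domain.
x can be at most 8 (one less than y's maximum).
Valid x values from domain: 8 out of 16.
Pruned = 16 - 8 = 8.

8


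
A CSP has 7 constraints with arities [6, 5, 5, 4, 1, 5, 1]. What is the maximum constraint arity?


The arities are: 6, 5, 5, 4, 1, 5, 1.
Scan for the maximum value.
Maximum arity = 6.

6


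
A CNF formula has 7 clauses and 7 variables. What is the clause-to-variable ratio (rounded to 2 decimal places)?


Clause-to-variable ratio = clauses / variables.
7 / 7 = 1.0.

1.0


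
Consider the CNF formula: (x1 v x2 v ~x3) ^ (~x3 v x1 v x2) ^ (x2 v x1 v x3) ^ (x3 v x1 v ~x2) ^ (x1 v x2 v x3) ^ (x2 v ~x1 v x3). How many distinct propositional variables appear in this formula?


Identify each distinct variable in the formula.
Variables found: x1, x2, x3.
Total distinct variables = 3.

3


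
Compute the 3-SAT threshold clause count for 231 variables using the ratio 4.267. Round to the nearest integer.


The 3-SAT phase transition occurs at approximately 4.267 clauses per variable.
m = 4.267 * 231 = 985.677.
Rounded to nearest integer: 986.

986


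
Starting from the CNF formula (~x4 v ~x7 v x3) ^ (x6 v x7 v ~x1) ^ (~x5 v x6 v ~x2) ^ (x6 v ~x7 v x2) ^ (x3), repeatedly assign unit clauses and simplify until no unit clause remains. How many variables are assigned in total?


Unit propagation repeatedly assigns the literal in any unit clause, then simplifies.
Assignments in order: x3 = T.
No further unit clauses remain.
Total variables assigned = 1.

1


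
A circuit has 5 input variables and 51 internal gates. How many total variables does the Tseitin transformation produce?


The Tseitin transformation introduces one auxiliary variable per gate.
Total variables = inputs + gates = 5 + 51 = 56.

56


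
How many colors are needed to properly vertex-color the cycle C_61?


An odd cycle cannot be 2-colored: alternating two colors around the cycle returns to the start with a conflict.
Since 61 is odd, three colors are required (and three suffice).
Chromatic number = 3.

3


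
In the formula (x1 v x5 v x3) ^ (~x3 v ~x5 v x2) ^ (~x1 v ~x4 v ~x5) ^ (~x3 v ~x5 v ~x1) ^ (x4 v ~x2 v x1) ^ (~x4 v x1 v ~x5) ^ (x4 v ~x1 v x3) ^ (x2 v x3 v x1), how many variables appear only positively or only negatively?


A pure literal appears in only one polarity across all clauses.
No pure literals found.
Count = 0.

0


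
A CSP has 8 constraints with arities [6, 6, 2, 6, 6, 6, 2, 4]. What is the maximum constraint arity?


The arities are: 6, 6, 2, 6, 6, 6, 2, 4.
Scan for the maximum value.
Maximum arity = 6.

6


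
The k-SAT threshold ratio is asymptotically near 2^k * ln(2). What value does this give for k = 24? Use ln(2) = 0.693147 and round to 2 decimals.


Using the asymptotic formula: threshold ~ 2^k * ln(2).
2^24 = 16777216.
16777216 * 0.693147 = 11629076.94.

11629076.94


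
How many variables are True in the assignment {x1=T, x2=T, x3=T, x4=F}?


The weight is the number of variables assigned True.
True variables: x1, x2, x3.
Weight = 3.

3


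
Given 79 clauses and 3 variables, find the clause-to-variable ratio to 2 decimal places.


Clause-to-variable ratio = clauses / variables.
79 / 3 = 26.33.

26.33


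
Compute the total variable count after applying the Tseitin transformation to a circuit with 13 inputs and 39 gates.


The Tseitin transformation introduces one auxiliary variable per gate.
Total variables = inputs + gates = 13 + 39 = 52.

52


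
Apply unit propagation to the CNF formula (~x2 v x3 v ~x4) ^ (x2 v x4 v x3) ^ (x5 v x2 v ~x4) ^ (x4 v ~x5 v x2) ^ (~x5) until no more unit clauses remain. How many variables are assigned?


Unit propagation repeatedly assigns the literal in any unit clause, then simplifies.
Assignments in order: x5 = F.
No further unit clauses remain.
Total variables assigned = 1.

1


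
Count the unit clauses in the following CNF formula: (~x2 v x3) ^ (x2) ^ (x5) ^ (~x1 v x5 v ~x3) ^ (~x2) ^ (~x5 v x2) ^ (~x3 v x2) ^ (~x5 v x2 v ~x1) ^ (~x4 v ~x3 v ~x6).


A unit clause contains exactly one literal.
Unit clauses found: (x2), (x5), (~x2).
Count = 3.

3


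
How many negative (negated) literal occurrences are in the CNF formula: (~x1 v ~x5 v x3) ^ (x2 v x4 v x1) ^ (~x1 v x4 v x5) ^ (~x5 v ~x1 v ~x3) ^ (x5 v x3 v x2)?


Scan each clause for negated literals.
Clause 1: 2 negative; Clause 2: 0 negative; Clause 3: 1 negative; Clause 4: 3 negative; Clause 5: 0 negative.
Total negative literal occurrences = 6.

6


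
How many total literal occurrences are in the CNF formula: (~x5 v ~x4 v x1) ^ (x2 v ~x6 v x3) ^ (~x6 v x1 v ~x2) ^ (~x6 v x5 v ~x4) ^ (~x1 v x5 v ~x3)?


Clause lengths: 3, 3, 3, 3, 3.
Sum = 3 + 3 + 3 + 3 + 3 = 15.

15


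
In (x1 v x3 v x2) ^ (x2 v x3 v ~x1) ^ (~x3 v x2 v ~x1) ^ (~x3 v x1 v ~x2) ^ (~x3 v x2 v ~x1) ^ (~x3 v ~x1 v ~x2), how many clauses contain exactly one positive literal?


A definite clause has exactly one positive literal.
Clause 1: 3 positive -> not definite
Clause 2: 2 positive -> not definite
Clause 3: 1 positive -> definite
Clause 4: 1 positive -> definite
Clause 5: 1 positive -> definite
Clause 6: 0 positive -> not definite
Definite clause count = 3.

3


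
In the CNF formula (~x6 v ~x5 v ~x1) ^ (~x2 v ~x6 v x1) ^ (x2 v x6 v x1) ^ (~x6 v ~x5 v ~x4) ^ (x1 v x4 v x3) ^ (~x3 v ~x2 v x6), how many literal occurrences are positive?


Scan each clause for unnegated literals.
Clause 1: 0 positive; Clause 2: 1 positive; Clause 3: 3 positive; Clause 4: 0 positive; Clause 5: 3 positive; Clause 6: 1 positive.
Total positive literal occurrences = 8.

8


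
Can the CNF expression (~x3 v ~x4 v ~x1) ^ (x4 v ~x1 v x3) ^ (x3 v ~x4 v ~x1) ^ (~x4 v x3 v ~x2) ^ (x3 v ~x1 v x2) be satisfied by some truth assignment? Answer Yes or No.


Check all 16 possible truth assignments.
Number of satisfying assignments found: 9.
The formula is satisfiable.

Yes


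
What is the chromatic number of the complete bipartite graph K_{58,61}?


K_{58,61} is bipartite by definition: the two parts are independent sets, with every edge crossing between them.
Color all vertices in one part with color 1 and all vertices in the other part with color 2.
Since the graph has at least one edge, one color does not suffice.
Chromatic number = 2.

2


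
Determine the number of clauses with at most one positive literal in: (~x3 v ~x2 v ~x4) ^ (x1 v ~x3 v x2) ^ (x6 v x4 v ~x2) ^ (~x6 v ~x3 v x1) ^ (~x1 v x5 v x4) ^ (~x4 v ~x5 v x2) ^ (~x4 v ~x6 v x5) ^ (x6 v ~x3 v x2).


A Horn clause has at most one positive literal.
Clause 1: 0 positive lit(s) -> Horn
Clause 2: 2 positive lit(s) -> not Horn
Clause 3: 2 positive lit(s) -> not Horn
Clause 4: 1 positive lit(s) -> Horn
Clause 5: 2 positive lit(s) -> not Horn
Clause 6: 1 positive lit(s) -> Horn
Clause 7: 1 positive lit(s) -> Horn
Clause 8: 2 positive lit(s) -> not Horn
Total Horn clauses = 4.

4


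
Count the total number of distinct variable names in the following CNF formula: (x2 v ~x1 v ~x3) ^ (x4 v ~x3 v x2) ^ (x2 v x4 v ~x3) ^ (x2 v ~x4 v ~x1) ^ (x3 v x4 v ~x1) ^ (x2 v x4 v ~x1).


Identify each distinct variable in the formula.
Variables found: x1, x2, x3, x4.
Total distinct variables = 4.

4


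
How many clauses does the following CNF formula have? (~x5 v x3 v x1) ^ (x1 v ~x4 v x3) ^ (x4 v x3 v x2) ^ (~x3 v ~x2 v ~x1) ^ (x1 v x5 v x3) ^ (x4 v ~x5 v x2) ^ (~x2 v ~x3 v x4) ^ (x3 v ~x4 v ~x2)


Each group enclosed in parentheses joined by ^ is one clause.
Counting the conjuncts: 8 clauses.

8


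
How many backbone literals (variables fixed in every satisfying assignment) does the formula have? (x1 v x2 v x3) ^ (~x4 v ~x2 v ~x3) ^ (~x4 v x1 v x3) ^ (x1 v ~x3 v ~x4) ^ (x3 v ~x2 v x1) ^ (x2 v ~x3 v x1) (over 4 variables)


Find all satisfying assignments: 8 model(s).
Check which variables have the same value in every model.
No variable is fixed across all models.
Backbone size = 0.

0


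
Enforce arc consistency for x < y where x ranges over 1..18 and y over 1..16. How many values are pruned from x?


For the constraint x < y, x needs a supporting value in y's domain.
x can be at most 15 (one less than y's maximum).
Valid x values from domain: 15 out of 18.
Pruned = 18 - 15 = 3.

3


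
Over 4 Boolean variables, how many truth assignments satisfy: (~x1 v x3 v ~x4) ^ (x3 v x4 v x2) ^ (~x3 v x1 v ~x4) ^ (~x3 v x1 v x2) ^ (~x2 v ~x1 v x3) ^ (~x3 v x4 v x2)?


Enumerate all 16 truth assignments over 4 variables.
Test each against every clause.
Satisfying assignments found: 7.

7


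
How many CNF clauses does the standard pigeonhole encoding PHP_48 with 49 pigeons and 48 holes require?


The PHP encoding has two parts:
1) At-least-one-hole clauses: 49 (one per pigeon, each with 48 literals).
2) At-most-one-pigeon-per-hole clauses: 48 holes * C(49,2) = 48 * 1176 = 56448.
Total clauses = 49 + 56448 = 56497.

56497


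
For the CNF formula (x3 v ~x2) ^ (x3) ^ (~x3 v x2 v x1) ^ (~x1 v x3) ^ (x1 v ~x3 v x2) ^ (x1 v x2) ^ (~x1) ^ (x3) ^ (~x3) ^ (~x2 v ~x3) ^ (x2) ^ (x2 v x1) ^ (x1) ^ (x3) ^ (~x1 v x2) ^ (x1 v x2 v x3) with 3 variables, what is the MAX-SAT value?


Enumerate all 8 truth assignments.
For each, count how many of the 16 clauses are satisfied.
The formula is not fully satisfiable, so the maximum is below 16.
Maximum simultaneously satisfiable clauses = 13.

13


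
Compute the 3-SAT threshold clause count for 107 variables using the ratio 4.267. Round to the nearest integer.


The 3-SAT phase transition occurs at approximately 4.267 clauses per variable.
m = 4.267 * 107 = 456.569.
Rounded to nearest integer: 457.

457


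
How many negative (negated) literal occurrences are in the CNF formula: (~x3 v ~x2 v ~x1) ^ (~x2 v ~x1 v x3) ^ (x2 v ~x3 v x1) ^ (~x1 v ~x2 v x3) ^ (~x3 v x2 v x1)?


Scan each clause for negated literals.
Clause 1: 3 negative; Clause 2: 2 negative; Clause 3: 1 negative; Clause 4: 2 negative; Clause 5: 1 negative.
Total negative literal occurrences = 9.

9


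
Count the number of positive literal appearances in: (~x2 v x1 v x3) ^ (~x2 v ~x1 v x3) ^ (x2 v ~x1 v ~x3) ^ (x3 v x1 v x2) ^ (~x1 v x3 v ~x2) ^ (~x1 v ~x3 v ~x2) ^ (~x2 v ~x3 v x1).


Scan each clause for unnegated literals.
Clause 1: 2 positive; Clause 2: 1 positive; Clause 3: 1 positive; Clause 4: 3 positive; Clause 5: 1 positive; Clause 6: 0 positive; Clause 7: 1 positive.
Total positive literal occurrences = 9.

9


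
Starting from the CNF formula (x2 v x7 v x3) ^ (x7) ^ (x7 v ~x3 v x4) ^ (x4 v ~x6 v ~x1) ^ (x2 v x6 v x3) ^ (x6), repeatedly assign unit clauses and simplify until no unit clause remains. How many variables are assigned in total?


Unit propagation repeatedly assigns the literal in any unit clause, then simplifies.
Assignments in order: x7 = T, x6 = T.
No further unit clauses remain.
Total variables assigned = 2.

2


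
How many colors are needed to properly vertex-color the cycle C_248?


A cycle on an even number of vertices is bipartite: alternate two colors around the cycle.
Since 248 is even, two colors suffice, and at least two are needed because the graph has edges.
Chromatic number = 2.

2


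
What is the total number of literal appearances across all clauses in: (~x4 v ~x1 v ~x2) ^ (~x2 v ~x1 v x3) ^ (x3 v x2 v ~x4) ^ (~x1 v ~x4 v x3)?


Clause lengths: 3, 3, 3, 3.
Sum = 3 + 3 + 3 + 3 = 12.

12


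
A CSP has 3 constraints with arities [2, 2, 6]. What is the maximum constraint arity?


The arities are: 2, 2, 6.
Scan for the maximum value.
Maximum arity = 6.

6


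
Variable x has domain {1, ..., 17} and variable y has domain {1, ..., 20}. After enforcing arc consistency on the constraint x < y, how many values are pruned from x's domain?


For the constraint x < y, x needs a supporting value in y's domain.
x can be at most 19 (one less than y's maximum).
Valid x values from domain: 17 out of 17.
Pruned = 17 - 17 = 0.

0


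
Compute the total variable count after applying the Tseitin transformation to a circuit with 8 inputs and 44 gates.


The Tseitin transformation introduces one auxiliary variable per gate.
Total variables = inputs + gates = 8 + 44 = 52.

52


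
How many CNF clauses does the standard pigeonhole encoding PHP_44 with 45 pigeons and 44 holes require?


The PHP encoding has two parts:
1) At-least-one-hole clauses: 45 (one per pigeon, each with 44 literals).
2) At-most-one-pigeon-per-hole clauses: 44 holes * C(45,2) = 44 * 990 = 43560.
Total clauses = 45 + 43560 = 43605.

43605


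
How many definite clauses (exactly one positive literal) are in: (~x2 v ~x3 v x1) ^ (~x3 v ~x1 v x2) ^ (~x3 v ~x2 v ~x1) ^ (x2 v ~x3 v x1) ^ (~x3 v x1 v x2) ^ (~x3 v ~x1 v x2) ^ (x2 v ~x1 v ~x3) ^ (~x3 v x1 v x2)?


A definite clause has exactly one positive literal.
Clause 1: 1 positive -> definite
Clause 2: 1 positive -> definite
Clause 3: 0 positive -> not definite
Clause 4: 2 positive -> not definite
Clause 5: 2 positive -> not definite
Clause 6: 1 positive -> definite
Clause 7: 1 positive -> definite
Clause 8: 2 positive -> not definite
Definite clause count = 4.

4


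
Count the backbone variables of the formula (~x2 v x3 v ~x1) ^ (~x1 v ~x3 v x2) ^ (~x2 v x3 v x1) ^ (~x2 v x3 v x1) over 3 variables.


Find all satisfying assignments: 5 model(s).
Check which variables have the same value in every model.
No variable is fixed across all models.
Backbone size = 0.

0


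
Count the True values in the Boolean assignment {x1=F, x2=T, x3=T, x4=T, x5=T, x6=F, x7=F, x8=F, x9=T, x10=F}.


The weight is the number of variables assigned True.
True variables: x2, x3, x4, x5, x9.
Weight = 5.

5


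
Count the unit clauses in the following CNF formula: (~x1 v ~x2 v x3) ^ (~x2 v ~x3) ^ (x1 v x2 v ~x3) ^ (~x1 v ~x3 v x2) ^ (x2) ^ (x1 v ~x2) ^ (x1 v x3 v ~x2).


A unit clause contains exactly one literal.
Unit clauses found: (x2).
Count = 1.

1


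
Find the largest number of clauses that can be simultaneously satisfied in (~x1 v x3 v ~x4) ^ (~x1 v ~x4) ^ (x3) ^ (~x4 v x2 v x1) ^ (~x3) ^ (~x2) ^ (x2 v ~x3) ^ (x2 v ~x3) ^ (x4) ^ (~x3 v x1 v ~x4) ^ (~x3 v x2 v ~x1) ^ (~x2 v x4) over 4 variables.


Enumerate all 16 truth assignments.
For each, count how many of the 12 clauses are satisfied.
The formula is not fully satisfiable, so the maximum is below 12.
Maximum simultaneously satisfiable clauses = 10.

10


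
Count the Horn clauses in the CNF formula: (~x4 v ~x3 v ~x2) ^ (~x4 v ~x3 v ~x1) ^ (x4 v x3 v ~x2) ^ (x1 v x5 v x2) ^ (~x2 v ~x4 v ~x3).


A Horn clause has at most one positive literal.
Clause 1: 0 positive lit(s) -> Horn
Clause 2: 0 positive lit(s) -> Horn
Clause 3: 2 positive lit(s) -> not Horn
Clause 4: 3 positive lit(s) -> not Horn
Clause 5: 0 positive lit(s) -> Horn
Total Horn clauses = 3.

3


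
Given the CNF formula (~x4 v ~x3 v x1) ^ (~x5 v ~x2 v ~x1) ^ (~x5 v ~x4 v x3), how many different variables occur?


Identify each distinct variable in the formula.
Variables found: x1, x2, x3, x4, x5.
Total distinct variables = 5.

5


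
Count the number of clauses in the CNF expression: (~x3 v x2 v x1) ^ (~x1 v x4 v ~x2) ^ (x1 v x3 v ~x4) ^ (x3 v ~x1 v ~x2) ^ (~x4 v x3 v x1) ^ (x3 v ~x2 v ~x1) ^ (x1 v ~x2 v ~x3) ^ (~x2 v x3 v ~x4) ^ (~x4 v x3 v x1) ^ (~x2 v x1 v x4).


Each group enclosed in parentheses joined by ^ is one clause.
Counting the conjuncts: 10 clauses.

10


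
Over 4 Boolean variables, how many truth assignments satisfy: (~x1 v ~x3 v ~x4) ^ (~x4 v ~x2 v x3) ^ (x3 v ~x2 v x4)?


Enumerate all 16 truth assignments over 4 variables.
Test each against every clause.
Satisfying assignments found: 10.

10


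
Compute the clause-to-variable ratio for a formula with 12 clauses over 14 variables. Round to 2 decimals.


Clause-to-variable ratio = clauses / variables.
12 / 14 = 0.86.

0.86


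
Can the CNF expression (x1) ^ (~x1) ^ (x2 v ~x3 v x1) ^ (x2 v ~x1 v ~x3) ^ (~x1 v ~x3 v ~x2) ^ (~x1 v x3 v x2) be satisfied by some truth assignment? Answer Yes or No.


Check all 8 possible truth assignments.
Number of satisfying assignments found: 0.
The formula is unsatisfiable.

No


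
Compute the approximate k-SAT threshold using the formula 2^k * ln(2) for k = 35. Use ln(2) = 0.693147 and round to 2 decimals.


Using the asymptotic formula: threshold ~ 2^k * ln(2).
2^35 = 34359738368.
34359738368 * 0.693147 = 23816349570.56.

23816349570.56


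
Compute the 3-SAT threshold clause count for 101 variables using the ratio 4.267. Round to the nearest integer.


The 3-SAT phase transition occurs at approximately 4.267 clauses per variable.
m = 4.267 * 101 = 430.967.
Rounded to nearest integer: 431.

431


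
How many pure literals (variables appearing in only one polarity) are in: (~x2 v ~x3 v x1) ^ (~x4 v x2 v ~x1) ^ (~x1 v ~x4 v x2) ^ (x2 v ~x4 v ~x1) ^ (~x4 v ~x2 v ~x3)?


A pure literal appears in only one polarity across all clauses.
Pure literals: x3 (negative only), x4 (negative only).
Count = 2.

2


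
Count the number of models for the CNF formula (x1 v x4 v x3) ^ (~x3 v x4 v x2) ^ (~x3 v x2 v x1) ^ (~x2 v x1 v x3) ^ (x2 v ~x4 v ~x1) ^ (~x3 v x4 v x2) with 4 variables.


Enumerate all 16 truth assignments over 4 variables.
Test each against every clause.
Satisfying assignments found: 8.

8


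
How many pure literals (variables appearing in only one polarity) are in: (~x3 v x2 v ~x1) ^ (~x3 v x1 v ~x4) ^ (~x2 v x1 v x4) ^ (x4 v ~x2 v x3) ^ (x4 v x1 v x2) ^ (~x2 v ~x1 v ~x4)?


A pure literal appears in only one polarity across all clauses.
No pure literals found.
Count = 0.

0


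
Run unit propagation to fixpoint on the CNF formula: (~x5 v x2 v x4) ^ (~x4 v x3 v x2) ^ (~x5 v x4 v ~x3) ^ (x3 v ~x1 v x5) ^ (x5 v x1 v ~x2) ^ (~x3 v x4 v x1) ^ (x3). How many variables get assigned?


Unit propagation repeatedly assigns the literal in any unit clause, then simplifies.
Assignments in order: x3 = T.
No further unit clauses remain.
Total variables assigned = 1.

1


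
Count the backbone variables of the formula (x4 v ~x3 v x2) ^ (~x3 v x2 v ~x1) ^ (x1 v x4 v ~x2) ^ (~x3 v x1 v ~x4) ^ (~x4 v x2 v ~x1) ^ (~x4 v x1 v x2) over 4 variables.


Find all satisfying assignments: 7 model(s).
Check which variables have the same value in every model.
No variable is fixed across all models.
Backbone size = 0.

0


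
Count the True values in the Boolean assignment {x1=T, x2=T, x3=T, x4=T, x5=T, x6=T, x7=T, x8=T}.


The weight is the number of variables assigned True.
True variables: x1, x2, x3, x4, x5, x6, x7, x8.
Weight = 8.

8


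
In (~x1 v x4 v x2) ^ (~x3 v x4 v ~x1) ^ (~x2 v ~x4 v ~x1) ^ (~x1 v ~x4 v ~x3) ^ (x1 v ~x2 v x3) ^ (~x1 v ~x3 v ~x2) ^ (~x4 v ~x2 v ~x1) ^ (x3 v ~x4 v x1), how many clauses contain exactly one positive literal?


A definite clause has exactly one positive literal.
Clause 1: 2 positive -> not definite
Clause 2: 1 positive -> definite
Clause 3: 0 positive -> not definite
Clause 4: 0 positive -> not definite
Clause 5: 2 positive -> not definite
Clause 6: 0 positive -> not definite
Clause 7: 0 positive -> not definite
Clause 8: 2 positive -> not definite
Definite clause count = 1.

1


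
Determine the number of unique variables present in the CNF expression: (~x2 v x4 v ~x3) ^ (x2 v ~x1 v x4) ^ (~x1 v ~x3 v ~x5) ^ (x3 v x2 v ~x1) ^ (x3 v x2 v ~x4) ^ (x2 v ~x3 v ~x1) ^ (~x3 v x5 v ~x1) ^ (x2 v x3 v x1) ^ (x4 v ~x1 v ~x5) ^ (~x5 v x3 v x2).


Identify each distinct variable in the formula.
Variables found: x1, x2, x3, x4, x5.
Total distinct variables = 5.

5


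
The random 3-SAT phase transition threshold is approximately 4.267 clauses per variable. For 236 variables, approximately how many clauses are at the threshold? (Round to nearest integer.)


The 3-SAT phase transition occurs at approximately 4.267 clauses per variable.
m = 4.267 * 236 = 1007.012.
Rounded to nearest integer: 1007.

1007


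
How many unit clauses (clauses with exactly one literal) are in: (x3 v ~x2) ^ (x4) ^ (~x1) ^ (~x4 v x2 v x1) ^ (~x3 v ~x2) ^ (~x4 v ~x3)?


A unit clause contains exactly one literal.
Unit clauses found: (x4), (~x1).
Count = 2.

2


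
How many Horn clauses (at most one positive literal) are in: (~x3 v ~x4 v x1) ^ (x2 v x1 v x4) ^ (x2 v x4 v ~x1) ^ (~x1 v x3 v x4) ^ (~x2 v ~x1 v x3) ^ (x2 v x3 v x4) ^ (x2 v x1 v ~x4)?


A Horn clause has at most one positive literal.
Clause 1: 1 positive lit(s) -> Horn
Clause 2: 3 positive lit(s) -> not Horn
Clause 3: 2 positive lit(s) -> not Horn
Clause 4: 2 positive lit(s) -> not Horn
Clause 5: 1 positive lit(s) -> Horn
Clause 6: 3 positive lit(s) -> not Horn
Clause 7: 2 positive lit(s) -> not Horn
Total Horn clauses = 2.

2


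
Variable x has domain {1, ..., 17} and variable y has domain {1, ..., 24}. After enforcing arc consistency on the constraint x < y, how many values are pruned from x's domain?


For the constraint x < y, x needs a supporting value in y's domain.
x can be at most 23 (one less than y's maximum).
Valid x values from domain: 17 out of 17.
Pruned = 17 - 17 = 0.

0


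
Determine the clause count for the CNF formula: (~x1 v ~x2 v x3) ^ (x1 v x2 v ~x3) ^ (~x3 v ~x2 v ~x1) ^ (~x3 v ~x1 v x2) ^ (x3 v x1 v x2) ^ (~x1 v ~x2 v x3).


Each group enclosed in parentheses joined by ^ is one clause.
Counting the conjuncts: 6 clauses.

6


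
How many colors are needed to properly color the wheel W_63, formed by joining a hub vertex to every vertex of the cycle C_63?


W_63 consists of the cycle C_63 together with a hub vertex adjacent to every cycle vertex.
The cycle C_63 needs 3 colors (odd cycle -> 3).
The hub is adjacent to every cycle vertex, so it must receive a new color distinct from all of them.
Chromatic number = 3 + 1 = 4.

4


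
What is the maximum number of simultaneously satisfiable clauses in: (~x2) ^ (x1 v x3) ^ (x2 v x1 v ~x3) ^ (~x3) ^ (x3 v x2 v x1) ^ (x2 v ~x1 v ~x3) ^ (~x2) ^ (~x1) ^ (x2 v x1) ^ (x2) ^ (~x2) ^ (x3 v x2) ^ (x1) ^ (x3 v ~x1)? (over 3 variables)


Enumerate all 8 truth assignments.
For each, count how many of the 14 clauses are satisfied.
The formula is not fully satisfiable, so the maximum is below 14.
Maximum simultaneously satisfiable clauses = 10.

10


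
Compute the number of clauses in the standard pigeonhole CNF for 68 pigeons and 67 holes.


The PHP encoding has two parts:
1) At-least-one-hole clauses: 68 (one per pigeon, each with 67 literals).
2) At-most-one-pigeon-per-hole clauses: 67 holes * C(68,2) = 67 * 2278 = 152626.
Total clauses = 68 + 152626 = 152694.

152694


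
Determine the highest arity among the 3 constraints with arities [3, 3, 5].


The arities are: 3, 3, 5.
Scan for the maximum value.
Maximum arity = 5.

5


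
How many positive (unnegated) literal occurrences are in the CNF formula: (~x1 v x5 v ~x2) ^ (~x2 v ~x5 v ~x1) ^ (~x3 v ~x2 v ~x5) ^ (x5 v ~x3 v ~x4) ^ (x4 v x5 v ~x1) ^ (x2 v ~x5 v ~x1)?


Scan each clause for unnegated literals.
Clause 1: 1 positive; Clause 2: 0 positive; Clause 3: 0 positive; Clause 4: 1 positive; Clause 5: 2 positive; Clause 6: 1 positive.
Total positive literal occurrences = 5.

5


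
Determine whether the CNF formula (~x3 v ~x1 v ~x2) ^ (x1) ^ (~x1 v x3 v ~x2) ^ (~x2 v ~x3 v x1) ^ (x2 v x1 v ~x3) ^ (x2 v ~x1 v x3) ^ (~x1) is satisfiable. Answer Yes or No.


Check all 8 possible truth assignments.
Number of satisfying assignments found: 0.
The formula is unsatisfiable.

No


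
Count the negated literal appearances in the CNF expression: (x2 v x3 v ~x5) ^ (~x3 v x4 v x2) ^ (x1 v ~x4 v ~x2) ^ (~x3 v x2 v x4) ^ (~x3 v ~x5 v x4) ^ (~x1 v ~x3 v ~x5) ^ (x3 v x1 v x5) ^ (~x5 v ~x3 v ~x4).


Scan each clause for negated literals.
Clause 1: 1 negative; Clause 2: 1 negative; Clause 3: 2 negative; Clause 4: 1 negative; Clause 5: 2 negative; Clause 6: 3 negative; Clause 7: 0 negative; Clause 8: 3 negative.
Total negative literal occurrences = 13.

13


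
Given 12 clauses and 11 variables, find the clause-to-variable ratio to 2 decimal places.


Clause-to-variable ratio = clauses / variables.
12 / 11 = 1.09.

1.09


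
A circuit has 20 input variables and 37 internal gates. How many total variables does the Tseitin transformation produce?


The Tseitin transformation introduces one auxiliary variable per gate.
Total variables = inputs + gates = 20 + 37 = 57.

57


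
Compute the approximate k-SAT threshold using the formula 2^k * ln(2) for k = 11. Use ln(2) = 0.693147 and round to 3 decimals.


Using the asymptotic formula: threshold ~ 2^k * ln(2).
2^11 = 2048.
2048 * 0.693147 = 1419.565.

1419.565


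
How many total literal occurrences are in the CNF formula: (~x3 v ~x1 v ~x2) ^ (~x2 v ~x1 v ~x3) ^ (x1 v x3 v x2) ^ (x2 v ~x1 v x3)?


Clause lengths: 3, 3, 3, 3.
Sum = 3 + 3 + 3 + 3 = 12.

12


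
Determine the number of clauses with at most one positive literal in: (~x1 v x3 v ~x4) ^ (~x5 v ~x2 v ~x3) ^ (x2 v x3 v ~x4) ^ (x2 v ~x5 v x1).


A Horn clause has at most one positive literal.
Clause 1: 1 positive lit(s) -> Horn
Clause 2: 0 positive lit(s) -> Horn
Clause 3: 2 positive lit(s) -> not Horn
Clause 4: 2 positive lit(s) -> not Horn
Total Horn clauses = 2.

2


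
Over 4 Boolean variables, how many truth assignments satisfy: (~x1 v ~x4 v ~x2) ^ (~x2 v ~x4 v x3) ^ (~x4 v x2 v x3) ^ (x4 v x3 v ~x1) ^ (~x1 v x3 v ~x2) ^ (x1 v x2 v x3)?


Enumerate all 16 truth assignments over 4 variables.
Test each against every clause.
Satisfying assignments found: 8.

8


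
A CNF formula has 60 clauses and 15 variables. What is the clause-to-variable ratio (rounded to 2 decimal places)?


Clause-to-variable ratio = clauses / variables.
60 / 15 = 4.0.

4.0


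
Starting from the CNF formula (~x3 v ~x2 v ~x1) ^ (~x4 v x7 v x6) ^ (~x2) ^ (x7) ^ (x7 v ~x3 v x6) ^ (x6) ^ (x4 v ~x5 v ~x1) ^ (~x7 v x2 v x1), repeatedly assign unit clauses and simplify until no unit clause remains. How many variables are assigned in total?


Unit propagation repeatedly assigns the literal in any unit clause, then simplifies.
Assignments in order: x2 = F, x7 = T, x6 = T, x1 = T.
No further unit clauses remain.
Total variables assigned = 4.

4


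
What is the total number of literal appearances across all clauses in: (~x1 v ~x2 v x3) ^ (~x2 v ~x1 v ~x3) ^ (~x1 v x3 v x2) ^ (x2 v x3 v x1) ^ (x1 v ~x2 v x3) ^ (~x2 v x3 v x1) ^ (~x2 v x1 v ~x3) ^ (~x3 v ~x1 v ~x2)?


Clause lengths: 3, 3, 3, 3, 3, 3, 3, 3.
Sum = 3 + 3 + 3 + 3 + 3 + 3 + 3 + 3 = 24.

24


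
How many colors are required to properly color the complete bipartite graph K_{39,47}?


K_{39,47} is bipartite by definition: the two parts are independent sets, with every edge crossing between them.
Color all vertices in one part with color 1 and all vertices in the other part with color 2.
Since the graph has at least one edge, one color does not suffice.
Chromatic number = 2.

2


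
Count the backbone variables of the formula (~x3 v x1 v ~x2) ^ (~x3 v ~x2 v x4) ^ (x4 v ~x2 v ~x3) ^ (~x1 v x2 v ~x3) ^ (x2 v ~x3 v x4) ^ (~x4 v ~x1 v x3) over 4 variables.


Find all satisfying assignments: 8 model(s).
Check which variables have the same value in every model.
No variable is fixed across all models.
Backbone size = 0.

0


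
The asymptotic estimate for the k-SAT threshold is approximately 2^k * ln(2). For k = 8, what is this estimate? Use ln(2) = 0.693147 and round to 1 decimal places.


Using the asymptotic formula: threshold ~ 2^k * ln(2).
2^8 = 256.
256 * 0.693147 = 177.4.

177.4


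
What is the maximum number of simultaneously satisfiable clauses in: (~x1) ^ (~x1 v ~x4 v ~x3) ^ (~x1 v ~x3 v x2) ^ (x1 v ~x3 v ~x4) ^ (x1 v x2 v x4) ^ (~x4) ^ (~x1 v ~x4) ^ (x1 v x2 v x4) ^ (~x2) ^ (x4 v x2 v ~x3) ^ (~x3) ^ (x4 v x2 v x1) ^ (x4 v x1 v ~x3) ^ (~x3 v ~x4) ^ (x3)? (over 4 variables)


Enumerate all 16 truth assignments.
For each, count how many of the 15 clauses are satisfied.
The formula is not fully satisfiable, so the maximum is below 15.
Maximum simultaneously satisfiable clauses = 13.

13


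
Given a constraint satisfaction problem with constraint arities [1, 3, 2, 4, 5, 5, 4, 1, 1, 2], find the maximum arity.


The arities are: 1, 3, 2, 4, 5, 5, 4, 1, 1, 2.
Scan for the maximum value.
Maximum arity = 5.

5


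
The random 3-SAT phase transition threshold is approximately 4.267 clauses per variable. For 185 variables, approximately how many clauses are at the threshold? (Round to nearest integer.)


The 3-SAT phase transition occurs at approximately 4.267 clauses per variable.
m = 4.267 * 185 = 789.395.
Rounded to nearest integer: 789.

789


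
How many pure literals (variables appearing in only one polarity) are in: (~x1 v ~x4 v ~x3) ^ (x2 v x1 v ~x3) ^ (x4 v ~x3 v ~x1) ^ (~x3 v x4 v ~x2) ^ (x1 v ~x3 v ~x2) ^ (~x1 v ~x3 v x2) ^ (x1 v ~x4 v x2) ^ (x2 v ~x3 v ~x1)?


A pure literal appears in only one polarity across all clauses.
Pure literals: x3 (negative only).
Count = 1.

1


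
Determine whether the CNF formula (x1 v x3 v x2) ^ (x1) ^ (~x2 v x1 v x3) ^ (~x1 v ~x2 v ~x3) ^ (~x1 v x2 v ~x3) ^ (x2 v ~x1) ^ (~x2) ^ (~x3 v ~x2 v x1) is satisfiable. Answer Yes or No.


Check all 8 possible truth assignments.
Number of satisfying assignments found: 0.
The formula is unsatisfiable.

No


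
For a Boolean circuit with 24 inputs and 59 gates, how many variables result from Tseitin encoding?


The Tseitin transformation introduces one auxiliary variable per gate.
Total variables = inputs + gates = 24 + 59 = 83.

83


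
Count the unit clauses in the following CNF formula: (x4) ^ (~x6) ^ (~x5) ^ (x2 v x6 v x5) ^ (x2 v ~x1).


A unit clause contains exactly one literal.
Unit clauses found: (x4), (~x6), (~x5).
Count = 3.

3


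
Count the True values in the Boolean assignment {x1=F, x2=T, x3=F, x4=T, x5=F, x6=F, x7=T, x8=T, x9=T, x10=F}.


The weight is the number of variables assigned True.
True variables: x2, x4, x7, x8, x9.
Weight = 5.

5


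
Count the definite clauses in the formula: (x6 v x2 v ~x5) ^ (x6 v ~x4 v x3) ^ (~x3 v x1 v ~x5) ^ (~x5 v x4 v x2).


A definite clause has exactly one positive literal.
Clause 1: 2 positive -> not definite
Clause 2: 2 positive -> not definite
Clause 3: 1 positive -> definite
Clause 4: 2 positive -> not definite
Definite clause count = 1.

1


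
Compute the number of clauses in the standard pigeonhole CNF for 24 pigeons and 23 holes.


The PHP encoding has two parts:
1) At-least-one-hole clauses: 24 (one per pigeon, each with 23 literals).
2) At-most-one-pigeon-per-hole clauses: 23 holes * C(24,2) = 23 * 276 = 6348.
Total clauses = 24 + 6348 = 6372.

6372


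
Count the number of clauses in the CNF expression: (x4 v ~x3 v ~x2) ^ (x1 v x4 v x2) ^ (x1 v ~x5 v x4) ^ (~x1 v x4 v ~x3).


Each group enclosed in parentheses joined by ^ is one clause.
Counting the conjuncts: 4 clauses.

4


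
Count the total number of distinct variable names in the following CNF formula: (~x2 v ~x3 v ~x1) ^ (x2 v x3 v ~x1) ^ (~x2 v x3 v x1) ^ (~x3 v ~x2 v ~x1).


Identify each distinct variable in the formula.
Variables found: x1, x2, x3.
Total distinct variables = 3.

3


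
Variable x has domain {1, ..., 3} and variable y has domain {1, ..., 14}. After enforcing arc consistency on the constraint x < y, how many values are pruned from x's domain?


For the constraint x < y, x needs a supporting value in y's domain.
x can be at most 13 (one less than y's maximum).
Valid x values from domain: 3 out of 3.
Pruned = 3 - 3 = 0.

0


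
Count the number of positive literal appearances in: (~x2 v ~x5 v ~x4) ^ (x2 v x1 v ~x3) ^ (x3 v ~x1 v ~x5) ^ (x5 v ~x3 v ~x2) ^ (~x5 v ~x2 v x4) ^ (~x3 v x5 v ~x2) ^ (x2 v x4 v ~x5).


Scan each clause for unnegated literals.
Clause 1: 0 positive; Clause 2: 2 positive; Clause 3: 1 positive; Clause 4: 1 positive; Clause 5: 1 positive; Clause 6: 1 positive; Clause 7: 2 positive.
Total positive literal occurrences = 8.

8


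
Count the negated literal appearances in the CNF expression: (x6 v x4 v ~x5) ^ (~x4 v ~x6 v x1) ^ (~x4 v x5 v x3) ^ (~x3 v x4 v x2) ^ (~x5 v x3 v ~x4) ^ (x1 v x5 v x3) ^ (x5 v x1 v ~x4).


Scan each clause for negated literals.
Clause 1: 1 negative; Clause 2: 2 negative; Clause 3: 1 negative; Clause 4: 1 negative; Clause 5: 2 negative; Clause 6: 0 negative; Clause 7: 1 negative.
Total negative literal occurrences = 8.

8


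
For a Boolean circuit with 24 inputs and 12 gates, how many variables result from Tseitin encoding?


The Tseitin transformation introduces one auxiliary variable per gate.
Total variables = inputs + gates = 24 + 12 = 36.

36


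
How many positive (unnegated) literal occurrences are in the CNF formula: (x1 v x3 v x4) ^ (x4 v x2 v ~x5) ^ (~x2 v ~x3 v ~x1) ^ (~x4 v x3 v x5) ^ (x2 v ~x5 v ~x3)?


Scan each clause for unnegated literals.
Clause 1: 3 positive; Clause 2: 2 positive; Clause 3: 0 positive; Clause 4: 2 positive; Clause 5: 1 positive.
Total positive literal occurrences = 8.

8


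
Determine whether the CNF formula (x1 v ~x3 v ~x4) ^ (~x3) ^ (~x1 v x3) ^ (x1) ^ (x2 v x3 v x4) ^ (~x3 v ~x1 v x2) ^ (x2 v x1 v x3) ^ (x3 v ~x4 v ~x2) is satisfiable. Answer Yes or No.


Check all 16 possible truth assignments.
Number of satisfying assignments found: 0.
The formula is unsatisfiable.

No


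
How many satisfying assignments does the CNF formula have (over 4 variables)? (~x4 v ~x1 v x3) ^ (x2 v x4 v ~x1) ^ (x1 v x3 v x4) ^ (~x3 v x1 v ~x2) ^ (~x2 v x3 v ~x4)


Enumerate all 16 truth assignments over 4 variables.
Test each against every clause.
Satisfying assignments found: 7.

7


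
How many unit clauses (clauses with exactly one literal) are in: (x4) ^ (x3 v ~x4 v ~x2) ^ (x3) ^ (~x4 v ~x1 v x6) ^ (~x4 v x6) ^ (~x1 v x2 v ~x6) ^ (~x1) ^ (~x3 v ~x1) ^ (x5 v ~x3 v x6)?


A unit clause contains exactly one literal.
Unit clauses found: (x4), (x3), (~x1).
Count = 3.

3


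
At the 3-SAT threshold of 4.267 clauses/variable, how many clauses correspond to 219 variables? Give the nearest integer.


The 3-SAT phase transition occurs at approximately 4.267 clauses per variable.
m = 4.267 * 219 = 934.473.
Rounded to nearest integer: 934.

934


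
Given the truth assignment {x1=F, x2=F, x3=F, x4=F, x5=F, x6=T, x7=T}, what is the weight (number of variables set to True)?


The weight is the number of variables assigned True.
True variables: x6, x7.
Weight = 2.

2


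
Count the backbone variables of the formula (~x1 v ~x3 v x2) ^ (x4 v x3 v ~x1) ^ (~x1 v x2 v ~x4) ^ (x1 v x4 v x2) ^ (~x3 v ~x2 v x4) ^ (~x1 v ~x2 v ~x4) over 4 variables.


Find all satisfying assignments: 5 model(s).
Check which variables have the same value in every model.
Fixed variables: x1=F.
Backbone size = 1.

1


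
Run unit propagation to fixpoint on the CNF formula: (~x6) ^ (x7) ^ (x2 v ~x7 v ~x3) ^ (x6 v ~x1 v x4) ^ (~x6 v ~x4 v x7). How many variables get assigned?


Unit propagation repeatedly assigns the literal in any unit clause, then simplifies.
Assignments in order: x6 = F, x7 = T.
No further unit clauses remain.
Total variables assigned = 2.

2


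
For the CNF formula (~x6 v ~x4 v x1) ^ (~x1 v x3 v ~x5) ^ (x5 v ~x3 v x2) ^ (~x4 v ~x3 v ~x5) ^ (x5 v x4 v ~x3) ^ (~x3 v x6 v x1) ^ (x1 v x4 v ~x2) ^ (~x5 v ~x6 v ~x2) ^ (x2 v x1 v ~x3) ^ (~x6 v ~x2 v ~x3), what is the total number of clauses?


Each group enclosed in parentheses joined by ^ is one clause.
Counting the conjuncts: 10 clauses.

10
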